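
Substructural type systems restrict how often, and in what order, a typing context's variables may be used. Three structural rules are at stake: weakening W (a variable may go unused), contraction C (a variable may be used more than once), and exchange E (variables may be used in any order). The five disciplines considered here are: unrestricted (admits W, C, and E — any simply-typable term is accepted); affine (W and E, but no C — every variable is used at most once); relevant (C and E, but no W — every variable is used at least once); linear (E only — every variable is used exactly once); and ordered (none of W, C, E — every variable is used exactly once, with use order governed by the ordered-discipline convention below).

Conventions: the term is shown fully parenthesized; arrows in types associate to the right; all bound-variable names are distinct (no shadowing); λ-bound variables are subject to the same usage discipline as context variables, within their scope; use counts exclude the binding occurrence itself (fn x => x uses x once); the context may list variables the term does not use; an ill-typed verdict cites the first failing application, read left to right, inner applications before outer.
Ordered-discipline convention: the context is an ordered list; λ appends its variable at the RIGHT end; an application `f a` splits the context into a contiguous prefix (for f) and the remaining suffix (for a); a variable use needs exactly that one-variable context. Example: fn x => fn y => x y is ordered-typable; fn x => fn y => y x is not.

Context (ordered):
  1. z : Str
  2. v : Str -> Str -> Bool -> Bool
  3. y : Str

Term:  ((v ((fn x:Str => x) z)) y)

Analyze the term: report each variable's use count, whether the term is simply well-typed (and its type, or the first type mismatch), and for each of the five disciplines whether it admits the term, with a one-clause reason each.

use counts: z: 1×, v: 1×, y: 1×, x (λ-bound): 1×
use order (left to right): v, x, z, y
typing: the term checks, with type Bool -> Bool
ordered: ✗ — no ordered split (uses run v, x, z, y)
linear: ✓ — z, v, y, x: one use apiece
affine: ✓ — at most one use each (z, v, y, x)
relevant: ✓ — every one of z, v, y, x appears
unrestricted: ✓ — type-checks (Bool -> Bool) and nothing is barred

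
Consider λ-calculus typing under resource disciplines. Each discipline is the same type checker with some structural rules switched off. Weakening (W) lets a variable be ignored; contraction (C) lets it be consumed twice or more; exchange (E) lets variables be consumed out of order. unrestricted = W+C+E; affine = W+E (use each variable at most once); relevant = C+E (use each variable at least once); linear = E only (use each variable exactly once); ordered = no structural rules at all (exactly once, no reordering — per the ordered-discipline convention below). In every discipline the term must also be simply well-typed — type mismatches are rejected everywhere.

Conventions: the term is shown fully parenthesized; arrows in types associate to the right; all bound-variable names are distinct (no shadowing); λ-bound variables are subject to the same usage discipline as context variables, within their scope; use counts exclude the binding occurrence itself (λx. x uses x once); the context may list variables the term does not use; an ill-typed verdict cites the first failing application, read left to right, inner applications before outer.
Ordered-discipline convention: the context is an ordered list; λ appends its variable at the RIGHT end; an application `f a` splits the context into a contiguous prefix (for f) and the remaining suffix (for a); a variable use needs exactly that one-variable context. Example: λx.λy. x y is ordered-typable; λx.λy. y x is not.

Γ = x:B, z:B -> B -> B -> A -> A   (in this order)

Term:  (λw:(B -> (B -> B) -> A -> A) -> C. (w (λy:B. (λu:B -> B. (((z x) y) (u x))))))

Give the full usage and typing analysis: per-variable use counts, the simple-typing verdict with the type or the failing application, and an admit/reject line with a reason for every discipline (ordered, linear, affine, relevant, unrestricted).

use counts: x: 2×; z: 1×; w [bound]: 1×; y [bound]: 1×; u [bound]: 1×
order of uses: w, z, x, y, u, x
typing: well-typed at ((B -> (B -> B) -> A -> A) -> C) -> C
ordered: ✗ — repeated use of x ×2
linear: ✗ — repeated use of x ×2
affine: ✗ — repeated use of x ×2
relevant: ✓ — every one of x, z, w, y, u appears
unrestricted: ✓ — simply typable at ((B -> (B -> B) -> A -> A) -> C) -> C; W, C, E all held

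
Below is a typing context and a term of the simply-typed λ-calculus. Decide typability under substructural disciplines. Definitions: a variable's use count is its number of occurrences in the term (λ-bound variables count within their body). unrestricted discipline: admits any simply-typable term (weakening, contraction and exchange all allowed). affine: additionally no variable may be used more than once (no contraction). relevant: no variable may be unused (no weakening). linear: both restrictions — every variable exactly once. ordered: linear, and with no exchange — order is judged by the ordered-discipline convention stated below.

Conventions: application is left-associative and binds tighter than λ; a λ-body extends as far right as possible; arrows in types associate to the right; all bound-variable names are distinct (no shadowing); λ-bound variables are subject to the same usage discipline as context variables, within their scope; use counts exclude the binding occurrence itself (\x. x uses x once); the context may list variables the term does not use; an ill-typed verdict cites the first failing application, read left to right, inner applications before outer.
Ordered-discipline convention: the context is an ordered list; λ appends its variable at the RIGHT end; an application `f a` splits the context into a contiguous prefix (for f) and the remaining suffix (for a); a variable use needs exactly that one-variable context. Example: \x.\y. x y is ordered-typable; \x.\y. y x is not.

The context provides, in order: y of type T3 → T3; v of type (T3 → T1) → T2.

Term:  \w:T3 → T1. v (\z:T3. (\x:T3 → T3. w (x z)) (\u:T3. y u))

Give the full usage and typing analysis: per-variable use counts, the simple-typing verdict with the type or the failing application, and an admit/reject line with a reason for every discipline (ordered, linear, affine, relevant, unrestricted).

counts: y ×1; v ×1; w (bound) ×1; z (bound) ×1; x (bound) ×1; u (bound) ×1
uses in reading order: v, w, x, z, y, u
typing: ✓ — (T3 → T1) → T2
ordered: ✗ — use order v, w, x, z, y, u needs exchange
linear: ✓ — exactly-once usage across y, v, w, z, x, u
affine: ✓ — y, v, w, z, x, u: no repeats, contraction unneeded
relevant: ✓ — none of y, v, w, z, x, u goes unused
unrestricted: ✓ — typability at (T3 → T1) → T2 is all that's needed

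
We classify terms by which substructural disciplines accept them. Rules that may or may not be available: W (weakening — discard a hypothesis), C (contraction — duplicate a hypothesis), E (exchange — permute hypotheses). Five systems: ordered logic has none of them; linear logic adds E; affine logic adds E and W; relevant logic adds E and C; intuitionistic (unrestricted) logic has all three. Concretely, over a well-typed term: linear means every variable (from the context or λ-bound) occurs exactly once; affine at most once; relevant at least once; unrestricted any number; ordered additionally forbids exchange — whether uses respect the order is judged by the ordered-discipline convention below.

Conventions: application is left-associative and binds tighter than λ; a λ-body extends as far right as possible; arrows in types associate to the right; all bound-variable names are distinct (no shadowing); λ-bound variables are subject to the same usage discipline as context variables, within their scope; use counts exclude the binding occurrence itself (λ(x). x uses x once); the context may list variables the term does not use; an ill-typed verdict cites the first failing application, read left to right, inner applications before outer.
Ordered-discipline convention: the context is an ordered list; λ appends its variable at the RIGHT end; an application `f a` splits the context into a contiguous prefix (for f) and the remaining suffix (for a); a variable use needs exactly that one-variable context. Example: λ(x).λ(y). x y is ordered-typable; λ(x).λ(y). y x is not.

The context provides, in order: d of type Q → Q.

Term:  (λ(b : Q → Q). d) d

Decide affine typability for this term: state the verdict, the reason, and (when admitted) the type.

no — d ×2 used more than once (contraction)
variable uses: d ×2; b (bound) ×0
uses in reading order: d, d
typing: well-typed — term : Q → Q
summary: ordered ✗ · linear ✗ · affine ✗ · relevant ✗ · unrestricted ✓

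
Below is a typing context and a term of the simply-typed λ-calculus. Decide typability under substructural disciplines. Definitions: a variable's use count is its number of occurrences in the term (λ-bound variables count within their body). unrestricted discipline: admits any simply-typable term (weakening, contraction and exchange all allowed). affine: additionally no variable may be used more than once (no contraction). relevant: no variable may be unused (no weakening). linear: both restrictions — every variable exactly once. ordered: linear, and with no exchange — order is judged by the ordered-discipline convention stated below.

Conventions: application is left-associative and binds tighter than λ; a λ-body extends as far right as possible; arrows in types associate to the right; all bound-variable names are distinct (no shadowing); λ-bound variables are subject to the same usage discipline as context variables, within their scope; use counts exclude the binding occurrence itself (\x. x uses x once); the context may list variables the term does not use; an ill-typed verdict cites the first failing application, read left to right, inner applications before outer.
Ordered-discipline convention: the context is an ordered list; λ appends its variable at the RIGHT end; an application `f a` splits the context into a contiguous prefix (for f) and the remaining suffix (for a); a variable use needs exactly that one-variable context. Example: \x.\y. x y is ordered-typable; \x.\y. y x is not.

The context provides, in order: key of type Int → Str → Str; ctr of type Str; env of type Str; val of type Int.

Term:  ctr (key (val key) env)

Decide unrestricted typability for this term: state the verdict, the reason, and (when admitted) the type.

no — a type mismatch blocks all five
use counts: key: 2; ctr: 1; env: 1; val: 1
order of uses: ctr, key, val, key, env
typing: ill-typed: can't apply a value of type Int
across the five disciplines: ordered ✗ · linear ✗ · affine ✗ · relevant ✗ · unrestricted ✗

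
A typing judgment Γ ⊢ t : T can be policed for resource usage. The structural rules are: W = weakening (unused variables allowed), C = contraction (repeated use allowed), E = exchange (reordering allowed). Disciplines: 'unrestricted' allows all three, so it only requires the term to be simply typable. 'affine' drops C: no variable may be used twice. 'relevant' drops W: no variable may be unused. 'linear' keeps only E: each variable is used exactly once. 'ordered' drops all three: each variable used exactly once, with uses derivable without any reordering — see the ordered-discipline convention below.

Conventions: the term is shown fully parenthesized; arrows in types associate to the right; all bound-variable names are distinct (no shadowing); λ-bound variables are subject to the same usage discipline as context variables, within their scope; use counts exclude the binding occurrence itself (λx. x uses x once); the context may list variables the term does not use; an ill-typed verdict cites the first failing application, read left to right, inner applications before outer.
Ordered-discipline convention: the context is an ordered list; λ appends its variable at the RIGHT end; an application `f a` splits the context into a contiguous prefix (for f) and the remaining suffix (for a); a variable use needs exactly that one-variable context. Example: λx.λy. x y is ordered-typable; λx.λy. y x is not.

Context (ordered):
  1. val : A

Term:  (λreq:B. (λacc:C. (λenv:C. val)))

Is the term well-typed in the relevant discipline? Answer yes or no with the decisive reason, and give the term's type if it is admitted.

no — req, acc, env left unused
usage: val: 1, req (bound): 0, acc (bound): 0, env (bound): 0
order of uses: val
typing: well-typed at B → C → C → A
across the five disciplines: ordered ✗; linear ✗; affine ✓; relevant ✗; unrestricted ✓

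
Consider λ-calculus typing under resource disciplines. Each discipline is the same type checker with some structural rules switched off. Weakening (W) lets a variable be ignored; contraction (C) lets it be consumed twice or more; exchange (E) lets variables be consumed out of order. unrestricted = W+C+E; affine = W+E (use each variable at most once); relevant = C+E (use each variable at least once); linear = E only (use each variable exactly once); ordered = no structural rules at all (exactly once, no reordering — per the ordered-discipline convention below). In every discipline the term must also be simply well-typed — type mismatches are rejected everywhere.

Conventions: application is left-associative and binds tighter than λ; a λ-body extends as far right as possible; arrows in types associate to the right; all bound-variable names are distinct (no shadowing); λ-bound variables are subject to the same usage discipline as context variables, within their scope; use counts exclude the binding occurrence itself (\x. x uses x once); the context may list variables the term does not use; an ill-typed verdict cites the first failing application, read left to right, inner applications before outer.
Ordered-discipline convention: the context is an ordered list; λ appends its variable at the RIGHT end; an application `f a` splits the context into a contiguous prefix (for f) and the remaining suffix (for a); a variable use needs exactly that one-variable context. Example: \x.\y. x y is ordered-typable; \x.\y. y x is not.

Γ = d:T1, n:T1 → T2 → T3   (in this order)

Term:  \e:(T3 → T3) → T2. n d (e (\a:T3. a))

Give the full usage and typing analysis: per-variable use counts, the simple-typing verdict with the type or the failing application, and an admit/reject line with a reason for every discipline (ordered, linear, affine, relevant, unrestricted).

variable uses: d: 1, n: 1, e (λ-bound): 1, a (λ-bound): 1
uses in reading order: n, d, e, a
typing: ✓ — ((T3 → T3) → T2) → T3
ordered: ✗ — no contiguous prefix/suffix split fits n, d, e, a
linear: ✓ — single use per variable (d, n, e, a)
affine: ✓ — d, n, e, a: no repeats, contraction unneeded
relevant: ✓ — d, n, e, a: all used, weakening unneeded
unrestricted: ✓ — type-checks (((T3 → T3) → T2) → T3) and nothing is barred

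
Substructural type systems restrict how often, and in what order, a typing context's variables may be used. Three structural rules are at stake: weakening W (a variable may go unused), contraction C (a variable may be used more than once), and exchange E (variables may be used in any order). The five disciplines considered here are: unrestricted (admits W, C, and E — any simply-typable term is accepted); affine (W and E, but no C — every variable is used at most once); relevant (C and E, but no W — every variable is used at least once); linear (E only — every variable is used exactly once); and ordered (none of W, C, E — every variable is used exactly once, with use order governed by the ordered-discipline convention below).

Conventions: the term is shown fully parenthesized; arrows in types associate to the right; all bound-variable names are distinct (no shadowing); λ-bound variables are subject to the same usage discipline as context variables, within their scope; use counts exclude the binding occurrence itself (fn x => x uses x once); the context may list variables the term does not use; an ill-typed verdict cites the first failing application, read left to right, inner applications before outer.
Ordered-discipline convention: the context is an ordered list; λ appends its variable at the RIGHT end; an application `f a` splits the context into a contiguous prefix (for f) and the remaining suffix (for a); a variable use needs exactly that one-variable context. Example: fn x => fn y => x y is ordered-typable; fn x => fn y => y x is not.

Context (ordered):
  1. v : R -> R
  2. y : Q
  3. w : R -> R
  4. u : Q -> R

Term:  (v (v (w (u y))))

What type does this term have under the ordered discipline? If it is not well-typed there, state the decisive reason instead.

not well-typed under ordered — v ×2 used more than once (contraction)
use counts: v: 2×, y: 1×, w: 1×, u: 1×
order of uses: v, v, w, u, y
typing: well-typed — term : R
summary: ordered ✗ · linear ✗ · affine ✗ · relevant ✓ · unrestricted ✓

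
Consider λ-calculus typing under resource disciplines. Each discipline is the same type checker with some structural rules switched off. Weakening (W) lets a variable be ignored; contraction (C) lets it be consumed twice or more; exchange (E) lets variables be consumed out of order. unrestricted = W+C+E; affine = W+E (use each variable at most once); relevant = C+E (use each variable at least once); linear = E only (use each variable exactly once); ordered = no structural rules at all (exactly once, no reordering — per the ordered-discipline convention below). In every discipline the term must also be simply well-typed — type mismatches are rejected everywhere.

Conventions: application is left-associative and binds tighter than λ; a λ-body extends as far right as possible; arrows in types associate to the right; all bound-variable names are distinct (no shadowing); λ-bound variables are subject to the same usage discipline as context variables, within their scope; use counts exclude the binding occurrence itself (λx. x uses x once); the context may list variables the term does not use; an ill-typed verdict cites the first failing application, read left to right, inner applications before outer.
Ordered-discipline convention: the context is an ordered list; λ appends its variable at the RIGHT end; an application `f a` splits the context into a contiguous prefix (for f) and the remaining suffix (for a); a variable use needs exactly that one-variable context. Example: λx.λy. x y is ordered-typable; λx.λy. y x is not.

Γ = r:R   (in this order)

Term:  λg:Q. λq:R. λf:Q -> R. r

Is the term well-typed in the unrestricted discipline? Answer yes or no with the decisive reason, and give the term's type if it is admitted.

yes — typability at Q -> R -> (Q -> R) -> R is all that's needed; term : Q -> R -> (Q -> R) -> R
use counts: r ×1; g [bound] ×0; q [bound] ×0; f [bound] ×0
order of uses: r
typing: well-typed — term : Q -> R -> (Q -> R) -> R
all disciplines: ordered ✗, linear ✗, affine ✓, relevant ✗, unrestricted ✓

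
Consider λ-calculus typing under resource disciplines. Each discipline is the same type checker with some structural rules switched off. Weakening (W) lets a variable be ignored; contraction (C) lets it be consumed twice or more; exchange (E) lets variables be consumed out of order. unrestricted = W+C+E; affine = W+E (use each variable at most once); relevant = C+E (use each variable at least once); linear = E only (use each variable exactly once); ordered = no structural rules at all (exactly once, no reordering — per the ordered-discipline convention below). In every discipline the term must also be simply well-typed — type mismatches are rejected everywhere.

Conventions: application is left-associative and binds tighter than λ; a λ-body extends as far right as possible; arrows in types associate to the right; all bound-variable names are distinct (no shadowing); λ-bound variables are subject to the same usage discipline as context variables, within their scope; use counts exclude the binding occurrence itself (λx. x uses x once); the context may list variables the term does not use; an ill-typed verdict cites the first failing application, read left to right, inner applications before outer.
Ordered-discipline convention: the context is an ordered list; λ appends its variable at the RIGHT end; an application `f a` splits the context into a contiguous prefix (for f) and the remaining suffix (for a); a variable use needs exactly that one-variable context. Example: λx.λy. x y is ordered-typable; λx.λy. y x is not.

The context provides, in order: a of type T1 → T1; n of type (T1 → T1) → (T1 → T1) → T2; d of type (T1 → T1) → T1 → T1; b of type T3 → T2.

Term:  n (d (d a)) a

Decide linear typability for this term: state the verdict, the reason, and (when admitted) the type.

no — needs contraction — a ×2, d ×2; b never used (weakening)
usage: a: 2×, n: 1×, d: 2×, b: 0×
left-to-right use order: n, d, d, a, a
typing: well-typed — term : T2
all disciplines: ordered ✗ | linear ✗ | affine ✗ | relevant ✗ | unrestricted ✓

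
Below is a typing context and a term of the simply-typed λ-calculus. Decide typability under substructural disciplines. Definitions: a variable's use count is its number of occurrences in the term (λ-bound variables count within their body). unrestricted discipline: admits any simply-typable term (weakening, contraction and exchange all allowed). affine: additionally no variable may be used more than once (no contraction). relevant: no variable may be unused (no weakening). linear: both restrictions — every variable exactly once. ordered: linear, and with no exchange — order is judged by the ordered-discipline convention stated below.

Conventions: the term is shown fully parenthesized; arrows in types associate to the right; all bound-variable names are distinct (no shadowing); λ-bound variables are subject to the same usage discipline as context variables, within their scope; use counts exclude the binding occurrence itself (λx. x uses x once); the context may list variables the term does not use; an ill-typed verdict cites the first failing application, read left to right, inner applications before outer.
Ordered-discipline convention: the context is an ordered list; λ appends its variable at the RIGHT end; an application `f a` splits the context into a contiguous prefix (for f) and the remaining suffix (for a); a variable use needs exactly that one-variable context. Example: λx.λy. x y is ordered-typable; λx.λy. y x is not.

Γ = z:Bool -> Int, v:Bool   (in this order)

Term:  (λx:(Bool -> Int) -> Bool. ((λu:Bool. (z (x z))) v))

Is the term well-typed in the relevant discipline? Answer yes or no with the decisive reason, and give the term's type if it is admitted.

no — unused: u — weakening required
counts: z ×2, v ×1, x (bound) ×1, u (bound) ×0
left-to-right use order: z, x, z, v
typing: the term checks, with type ((Bool -> Int) -> Bool) -> Int
across the five disciplines: ordered ✗; linear ✗; affine ✗; relevant ✗; unrestricted ✓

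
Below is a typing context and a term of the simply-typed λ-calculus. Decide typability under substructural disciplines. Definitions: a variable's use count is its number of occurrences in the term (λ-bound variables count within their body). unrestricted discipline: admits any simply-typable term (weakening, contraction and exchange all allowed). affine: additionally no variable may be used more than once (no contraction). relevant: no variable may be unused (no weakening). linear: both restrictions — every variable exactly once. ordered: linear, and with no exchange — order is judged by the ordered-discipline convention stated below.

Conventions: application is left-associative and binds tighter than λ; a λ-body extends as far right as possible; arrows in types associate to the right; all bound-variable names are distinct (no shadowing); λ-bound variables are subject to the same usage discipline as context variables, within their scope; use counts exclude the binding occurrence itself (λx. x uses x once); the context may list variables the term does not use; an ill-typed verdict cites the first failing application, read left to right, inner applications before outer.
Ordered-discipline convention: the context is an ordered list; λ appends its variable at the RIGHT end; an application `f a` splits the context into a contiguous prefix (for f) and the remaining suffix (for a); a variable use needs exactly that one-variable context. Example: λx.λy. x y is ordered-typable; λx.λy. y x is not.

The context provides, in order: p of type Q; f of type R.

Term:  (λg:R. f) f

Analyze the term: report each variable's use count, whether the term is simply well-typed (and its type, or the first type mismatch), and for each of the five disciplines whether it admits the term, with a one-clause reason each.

variable uses: p: 0×, f: 2×, g (bound): 0×
order of uses: f, f
typing: well-typed at R
ordered: ✗ — needs contraction — f ×2; p, g left unused
linear: ✗ — needs contraction — f ×2; p, g left unused
affine: ✗ — needs contraction — f ×2
relevant: ✗ — p, g left unused
unrestricted: ✓ — simply typable at R; W, C, E all held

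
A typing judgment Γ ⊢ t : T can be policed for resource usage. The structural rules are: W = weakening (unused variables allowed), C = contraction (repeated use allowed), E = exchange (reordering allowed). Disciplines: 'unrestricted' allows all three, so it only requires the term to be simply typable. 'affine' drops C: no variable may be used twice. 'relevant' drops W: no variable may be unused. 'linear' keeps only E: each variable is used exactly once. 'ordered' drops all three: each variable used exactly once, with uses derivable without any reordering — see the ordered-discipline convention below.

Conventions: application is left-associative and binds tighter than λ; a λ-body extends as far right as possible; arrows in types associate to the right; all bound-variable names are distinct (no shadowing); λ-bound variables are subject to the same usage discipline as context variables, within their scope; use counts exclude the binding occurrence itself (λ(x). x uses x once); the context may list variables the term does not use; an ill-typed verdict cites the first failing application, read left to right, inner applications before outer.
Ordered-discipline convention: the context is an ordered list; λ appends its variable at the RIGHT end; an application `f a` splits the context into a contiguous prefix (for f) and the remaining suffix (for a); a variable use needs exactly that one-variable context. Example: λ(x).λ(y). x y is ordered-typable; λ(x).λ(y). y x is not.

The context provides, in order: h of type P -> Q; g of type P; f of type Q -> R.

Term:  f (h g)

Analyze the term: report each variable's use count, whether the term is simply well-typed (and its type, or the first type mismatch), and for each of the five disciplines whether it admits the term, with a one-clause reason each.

usage: h=1; g=1; f=1
left-to-right use order: f, h, g
typing: well-typed at R
ordered: ✗, no contiguous prefix/suffix split fits f, h, g
linear: ✓, each of h, g, f used exactly once
affine: ✓, no duplicate uses among h, g, f
relevant: ✓, at least one use each (h, g, f)
unrestricted: ✓, well-typed at R; no restrictions here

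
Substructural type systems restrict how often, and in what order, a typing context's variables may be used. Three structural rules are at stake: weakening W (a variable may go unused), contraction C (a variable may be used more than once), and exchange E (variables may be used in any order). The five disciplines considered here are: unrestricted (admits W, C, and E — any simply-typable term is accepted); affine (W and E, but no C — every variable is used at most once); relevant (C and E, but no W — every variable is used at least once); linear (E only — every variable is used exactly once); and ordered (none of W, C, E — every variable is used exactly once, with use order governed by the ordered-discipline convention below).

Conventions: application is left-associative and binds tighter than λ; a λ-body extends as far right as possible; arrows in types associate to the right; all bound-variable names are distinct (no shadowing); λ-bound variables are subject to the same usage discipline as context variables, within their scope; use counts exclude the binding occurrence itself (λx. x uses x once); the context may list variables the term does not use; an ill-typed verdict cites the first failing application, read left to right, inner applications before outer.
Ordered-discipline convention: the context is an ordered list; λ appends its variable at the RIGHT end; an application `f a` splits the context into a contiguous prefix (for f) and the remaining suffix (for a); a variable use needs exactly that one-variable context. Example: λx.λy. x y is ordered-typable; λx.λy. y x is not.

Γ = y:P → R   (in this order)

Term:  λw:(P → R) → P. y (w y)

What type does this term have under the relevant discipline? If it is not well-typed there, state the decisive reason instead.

term : ((P → R) → P) → R
counts: y: 2×, w (λ-bound): 1×
left-to-right use order: y, w, y
typing: well-typed at ((P → R) → P) → R
all disciplines: ordered ✗ | linear ✗ | affine ✗ | relevant ✓ | unrestricted ✓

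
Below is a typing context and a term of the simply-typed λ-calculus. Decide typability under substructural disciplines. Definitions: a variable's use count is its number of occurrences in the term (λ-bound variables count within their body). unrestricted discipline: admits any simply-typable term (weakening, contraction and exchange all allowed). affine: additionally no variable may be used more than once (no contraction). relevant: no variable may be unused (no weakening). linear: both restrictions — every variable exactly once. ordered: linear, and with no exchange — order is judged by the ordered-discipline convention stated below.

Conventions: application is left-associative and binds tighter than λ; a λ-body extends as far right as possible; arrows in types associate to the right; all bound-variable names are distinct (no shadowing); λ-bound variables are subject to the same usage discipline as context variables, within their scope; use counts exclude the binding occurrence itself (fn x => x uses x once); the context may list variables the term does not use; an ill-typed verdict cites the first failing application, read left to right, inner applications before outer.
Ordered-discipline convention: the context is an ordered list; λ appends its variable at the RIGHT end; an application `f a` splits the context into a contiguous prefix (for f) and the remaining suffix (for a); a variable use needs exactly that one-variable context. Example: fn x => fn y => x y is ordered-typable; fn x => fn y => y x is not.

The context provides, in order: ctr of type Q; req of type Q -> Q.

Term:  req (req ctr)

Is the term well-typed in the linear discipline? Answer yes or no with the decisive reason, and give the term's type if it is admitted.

no — uses contraction: req ×2
variable uses: ctr: 1×; req: 2×
uses in reading order: req, req, ctr
typing: well-typed — term : Q
summary: ordered ✗, linear ✗, affine ✗, relevant ✓, unrestricted ✓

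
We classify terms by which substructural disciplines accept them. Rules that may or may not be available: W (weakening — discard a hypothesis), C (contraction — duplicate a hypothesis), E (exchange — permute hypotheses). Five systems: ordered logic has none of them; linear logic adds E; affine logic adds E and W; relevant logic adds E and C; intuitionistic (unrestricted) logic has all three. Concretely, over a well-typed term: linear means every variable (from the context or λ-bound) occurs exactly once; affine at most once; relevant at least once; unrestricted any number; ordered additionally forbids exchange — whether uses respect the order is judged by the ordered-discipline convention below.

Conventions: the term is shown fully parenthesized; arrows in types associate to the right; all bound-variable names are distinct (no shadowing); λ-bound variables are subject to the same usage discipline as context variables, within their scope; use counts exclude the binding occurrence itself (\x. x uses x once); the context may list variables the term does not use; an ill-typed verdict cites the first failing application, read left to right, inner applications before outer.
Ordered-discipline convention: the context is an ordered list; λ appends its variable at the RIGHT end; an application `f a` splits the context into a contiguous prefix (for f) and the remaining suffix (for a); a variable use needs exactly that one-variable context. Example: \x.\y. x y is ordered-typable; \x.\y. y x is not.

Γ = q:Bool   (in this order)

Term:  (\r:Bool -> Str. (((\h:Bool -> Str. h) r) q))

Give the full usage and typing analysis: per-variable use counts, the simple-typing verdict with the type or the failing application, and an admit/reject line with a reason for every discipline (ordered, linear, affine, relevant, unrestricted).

counts: q: 1×, r (λ-bound): 1×, h (λ-bound): 1×
left-to-right use order: h, r, q
typing: the term checks, with type (Bool -> Str) -> Str
ordered: ✗ — use order h, r, q needs exchange
linear: ✓ — single use per variable (q, r, h)
affine: ✓ — at most one use each (q, r, h)
relevant: ✓ — q, r, h: all used, weakening unneeded
unrestricted: ✓ — simply typable at (Bool -> Str) -> Str; W, C, E all held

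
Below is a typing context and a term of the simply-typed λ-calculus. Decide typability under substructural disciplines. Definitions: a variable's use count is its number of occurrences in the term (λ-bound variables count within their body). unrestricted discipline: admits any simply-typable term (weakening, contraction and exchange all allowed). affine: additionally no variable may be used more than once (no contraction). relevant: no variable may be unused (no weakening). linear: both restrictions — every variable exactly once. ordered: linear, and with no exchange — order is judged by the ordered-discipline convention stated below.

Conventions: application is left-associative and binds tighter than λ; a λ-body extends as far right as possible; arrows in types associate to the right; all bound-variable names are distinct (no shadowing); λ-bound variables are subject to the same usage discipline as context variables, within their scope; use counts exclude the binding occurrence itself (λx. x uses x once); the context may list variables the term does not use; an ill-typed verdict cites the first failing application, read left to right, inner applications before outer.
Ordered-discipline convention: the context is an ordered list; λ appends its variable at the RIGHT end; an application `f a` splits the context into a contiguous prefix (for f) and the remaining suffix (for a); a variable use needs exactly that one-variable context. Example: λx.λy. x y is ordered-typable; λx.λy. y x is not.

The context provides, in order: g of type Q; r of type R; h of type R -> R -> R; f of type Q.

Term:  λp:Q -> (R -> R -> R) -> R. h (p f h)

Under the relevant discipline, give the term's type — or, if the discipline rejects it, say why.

not well-typed under relevant — needs weakening: g, r unused
usage: g: 0, r: 0, h: 2, f: 1, p [bound]: 1
use order (left to right): h, p, f, h
typing: the term checks, with type (Q -> (R -> R -> R) -> R) -> R -> R
all disciplines: ordered ✗ · linear ✗ · affine ✗ · relevant ✗ · unrestricted ✓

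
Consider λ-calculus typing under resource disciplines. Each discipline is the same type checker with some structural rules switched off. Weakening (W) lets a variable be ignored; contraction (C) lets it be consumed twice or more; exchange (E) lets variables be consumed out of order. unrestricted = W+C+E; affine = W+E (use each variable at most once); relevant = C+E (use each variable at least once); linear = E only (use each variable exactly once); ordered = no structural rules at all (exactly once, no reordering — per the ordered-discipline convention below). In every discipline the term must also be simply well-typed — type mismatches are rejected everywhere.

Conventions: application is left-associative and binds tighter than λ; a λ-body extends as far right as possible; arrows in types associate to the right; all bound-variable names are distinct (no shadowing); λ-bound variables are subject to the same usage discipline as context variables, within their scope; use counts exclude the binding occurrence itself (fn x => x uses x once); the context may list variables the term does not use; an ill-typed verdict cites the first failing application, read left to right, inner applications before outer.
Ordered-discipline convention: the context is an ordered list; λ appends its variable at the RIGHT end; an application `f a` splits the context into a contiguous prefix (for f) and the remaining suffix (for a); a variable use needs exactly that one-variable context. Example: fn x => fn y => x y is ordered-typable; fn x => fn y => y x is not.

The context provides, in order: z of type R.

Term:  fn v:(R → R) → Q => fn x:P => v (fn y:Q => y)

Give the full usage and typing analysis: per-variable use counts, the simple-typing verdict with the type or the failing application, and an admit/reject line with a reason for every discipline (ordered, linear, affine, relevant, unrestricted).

usage: z=0; v (bound)=1; x (bound)=0; y (bound)=1
use order (left to right): v, y
typing: ill-typed: an argument Q → Q mismatches the expected R → R
ordered: ✗ — not simply typable
linear: ✗ — fails simple typing
affine: ✗ — a type mismatch blocks all five
relevant: ✗ — the type mismatch rejects it
unrestricted: ✗ — not simply typable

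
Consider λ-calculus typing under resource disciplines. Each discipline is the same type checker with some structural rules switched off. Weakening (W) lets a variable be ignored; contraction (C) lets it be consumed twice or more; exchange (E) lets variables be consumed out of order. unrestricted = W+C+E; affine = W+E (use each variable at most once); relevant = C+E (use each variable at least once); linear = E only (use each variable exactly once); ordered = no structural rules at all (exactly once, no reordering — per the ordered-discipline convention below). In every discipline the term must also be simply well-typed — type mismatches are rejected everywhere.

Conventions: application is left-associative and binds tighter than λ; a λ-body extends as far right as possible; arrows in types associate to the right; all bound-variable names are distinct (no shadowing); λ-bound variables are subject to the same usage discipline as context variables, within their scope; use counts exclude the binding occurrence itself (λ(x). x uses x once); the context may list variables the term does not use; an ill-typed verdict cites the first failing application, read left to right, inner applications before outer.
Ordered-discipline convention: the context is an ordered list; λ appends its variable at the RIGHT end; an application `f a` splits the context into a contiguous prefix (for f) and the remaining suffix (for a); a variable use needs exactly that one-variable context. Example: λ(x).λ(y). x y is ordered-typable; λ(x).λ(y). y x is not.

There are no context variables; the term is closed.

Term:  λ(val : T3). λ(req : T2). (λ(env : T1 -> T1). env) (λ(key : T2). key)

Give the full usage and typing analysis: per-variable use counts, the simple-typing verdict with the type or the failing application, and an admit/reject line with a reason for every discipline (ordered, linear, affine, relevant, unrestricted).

usage: val (bound): 0×; req (bound): 0×; env (bound): 1×; key (bound): 1×
order of uses: env, key
typing: ill-typed: an argument T2 -> T2 mismatches the expected T1 -> T1
ordered: ✗, the type mismatch rejects it
linear: ✗, not simply typable
affine: ✗, fails simple typing
relevant: ✗, a type mismatch blocks all five
unrestricted: ✗, the type mismatch rejects it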